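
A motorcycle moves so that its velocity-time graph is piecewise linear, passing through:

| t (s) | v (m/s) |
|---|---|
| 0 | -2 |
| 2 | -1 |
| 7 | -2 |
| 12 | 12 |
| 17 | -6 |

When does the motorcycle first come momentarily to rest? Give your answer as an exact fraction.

t = 54/7 s

v changes sign on 7–12 s (from -2 to 12); the graph is linear there, so v = 0 at t = 7 + (2)·(12 − 7)/(12 − -2) = 54/7 s.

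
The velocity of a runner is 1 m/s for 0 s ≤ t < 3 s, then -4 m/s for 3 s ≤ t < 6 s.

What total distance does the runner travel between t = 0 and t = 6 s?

Distance (not displacement) is the total path length: add the absolute areas under v-t.
0–3 s: |1| × 3 = 3 m
3–6 s: |-4| × 3 = 12 m
Total distance = 15 m

15 m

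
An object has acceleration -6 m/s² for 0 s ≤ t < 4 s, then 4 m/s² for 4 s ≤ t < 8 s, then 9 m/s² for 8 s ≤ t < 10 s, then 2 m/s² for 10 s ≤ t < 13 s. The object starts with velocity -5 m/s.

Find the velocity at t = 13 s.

11 m/s

Δv equals the area under the a-t graph; then v = v₀ + Δv.
0–4 s: -6 × 4 = -24 m/s
4–8 s: 4 × 4 = 16 m/s
8–10 s: 9 × 2 = 18 m/s
10–13 s: 2 × 3 = 6 m/s
Δv = 16 m/s, so v(13) = -5 + (16) = 11 m/s.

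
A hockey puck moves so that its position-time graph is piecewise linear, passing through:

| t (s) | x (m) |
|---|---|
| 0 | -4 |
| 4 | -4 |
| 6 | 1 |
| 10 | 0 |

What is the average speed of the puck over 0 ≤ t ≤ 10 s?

0.6 m/s

Average speed = (total path length)/(elapsed time); on a piecewise-linear x-t graph the path length is Σ|Δx|.
0–4 s: |Δx| = |-4 − -4| = 0 m
4–6 s: |Δx| = |1 − -4| = 5 m
6–10 s: |Δx| = |0 − 1| = 1 m
Total path = 6 m; average speed = 6/10 = 0.6 m/s.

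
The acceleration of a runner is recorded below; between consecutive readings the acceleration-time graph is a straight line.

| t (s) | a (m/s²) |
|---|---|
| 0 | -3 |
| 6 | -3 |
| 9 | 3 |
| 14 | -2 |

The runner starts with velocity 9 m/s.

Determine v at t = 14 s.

Δv equals the area under the a-t graph; then v = v₀ + Δv.
0–6 s: -3 × 6 = -18 m/s
6–9 s: ½(-3 + 3)(3) = 0 m/s
9–14 s: ½(3 + -2)(5) = 2.5 m/s
Δv = -15.5 m/s, so v(14) = 9 + (-15.5) = -6.5 m/s.

-6.5 m/s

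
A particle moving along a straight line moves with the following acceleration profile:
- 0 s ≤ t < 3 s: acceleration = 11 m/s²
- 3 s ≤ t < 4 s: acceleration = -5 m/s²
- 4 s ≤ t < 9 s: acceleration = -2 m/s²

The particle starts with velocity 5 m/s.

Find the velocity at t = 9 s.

23 m/s

Δv equals the area under the a-t graph; then v = v₀ + Δv.
0–3 s: 11 × 3 = 33 m/s
3–4 s: -5 × 1 = -5 m/s
4–9 s: -2 × 5 = -10 m/s
Δv = 18 m/s, so v(9) = 5 + (18) = 23 m/s.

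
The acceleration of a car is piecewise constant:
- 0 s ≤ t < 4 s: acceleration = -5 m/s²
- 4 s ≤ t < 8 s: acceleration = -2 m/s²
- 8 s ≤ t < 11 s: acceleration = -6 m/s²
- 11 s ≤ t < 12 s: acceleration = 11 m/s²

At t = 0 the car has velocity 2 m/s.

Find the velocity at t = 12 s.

Δv equals the area under the a-t graph; then v = v₀ + Δv.
0–4 s: -5 × 4 = -20 m/s
4–8 s: -2 × 4 = -8 m/s
8–11 s: -6 × 3 = -18 m/s
11–12 s: 11 × 1 = 11 m/s
Δv = -35 m/s, so v(12) = 2 + (-35) = -33 m/s.

-33 m/s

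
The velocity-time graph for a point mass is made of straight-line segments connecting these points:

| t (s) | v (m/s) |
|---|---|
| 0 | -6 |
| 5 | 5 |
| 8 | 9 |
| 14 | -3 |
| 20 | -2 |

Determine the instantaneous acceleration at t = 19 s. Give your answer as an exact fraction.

1/6 m/s²

Acceleration is the slope of the v-t graph on 14–20 s: (-2 − -3)/(20 − 14) = 1/6 m/s².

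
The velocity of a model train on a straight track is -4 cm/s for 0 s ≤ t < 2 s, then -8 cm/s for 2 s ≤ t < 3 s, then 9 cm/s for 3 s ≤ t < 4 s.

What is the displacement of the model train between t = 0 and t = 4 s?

Net displacement equals the area under the velocity-time graph (areas below the axis count negative).
0–2 s: -4 × 2 = -8 cm
2–3 s: -8 × 1 = -8 cm
3–4 s: 9 × 1 = 9 cm
Net displacement = -7 cm

-7 cm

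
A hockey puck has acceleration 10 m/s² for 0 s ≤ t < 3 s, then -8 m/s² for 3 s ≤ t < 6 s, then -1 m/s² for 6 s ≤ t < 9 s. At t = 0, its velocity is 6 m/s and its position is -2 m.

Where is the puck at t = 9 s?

164.5 m

On each constant-a segment, Δv = aΔt and Δx = v₀Δt + ½aΔt²; chain segment to segment.
0–3 s: v starts 6 m/s; Δx = 6·3 + ½·10·3² = 63 m; v ends 36 m/s.
3–6 s: v starts 36 m/s; Δx = 36·3 + ½·-8·3² = 72 m; v ends 12 m/s.
6–9 s: v starts 12 m/s; Δx = 12·3 + ½·-1·3² = 31.5 m; v ends 9 m/s.
x(9) = -2 + Σ Δx = 164.5 m.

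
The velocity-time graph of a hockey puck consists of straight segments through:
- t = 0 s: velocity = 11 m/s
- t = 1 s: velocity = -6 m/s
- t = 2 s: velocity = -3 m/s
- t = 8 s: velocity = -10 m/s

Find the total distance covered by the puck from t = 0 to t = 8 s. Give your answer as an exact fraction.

Distance (not displacement) is the total path length: add the absolute areas under v-t.
0–1 s: v = 0 at t = 11/17 s; triangle areas 121/34 + 18/17 = 157/34 m
1–2 s: |½(-6 + -3)(1)| = 4.5 m
2–8 s: |½(-3 + -10)(6)| = 39 m
Total distance = 818/17 m

818/17 m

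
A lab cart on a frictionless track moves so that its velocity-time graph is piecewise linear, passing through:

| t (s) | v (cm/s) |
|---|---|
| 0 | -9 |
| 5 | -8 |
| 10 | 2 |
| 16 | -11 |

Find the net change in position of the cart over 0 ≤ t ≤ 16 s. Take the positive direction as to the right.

-84.5 cm

Displacement is the signed area under the v-t curve.
0–5 s: ½(-9 + -8)(5) = -42.5 cm
5–10 s: ½(-8 + 2)(5) = -15 cm
10–16 s: ½(2 + -11)(6) = -27 cm
Net displacement = -84.5 cm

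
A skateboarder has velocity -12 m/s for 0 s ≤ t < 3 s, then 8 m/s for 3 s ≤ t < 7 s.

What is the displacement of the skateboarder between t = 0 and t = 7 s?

Displacement is the signed area under the v-t curve.
0–3 s: -12 × 3 = -36 m
3–7 s: 8 × 4 = 32 m
Net displacement = -4 m

-4 m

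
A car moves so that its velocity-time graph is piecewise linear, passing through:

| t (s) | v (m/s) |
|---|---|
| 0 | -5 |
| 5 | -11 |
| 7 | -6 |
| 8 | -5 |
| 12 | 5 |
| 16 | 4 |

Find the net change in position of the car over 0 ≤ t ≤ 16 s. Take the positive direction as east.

Displacement is the signed area under the v-t curve.
0–5 s: ½(-5 + -11)(5) = -40 m
5–7 s: ½(-11 + -6)(2) = -17 m
7–8 s: ½(-6 + -5)(1) = -5.5 m
8–12 s: ½(-5 + 5)(4) = 0 m
12–16 s: ½(5 + 4)(4) = 18 m
Net displacement = -44.5 m

-44.5 m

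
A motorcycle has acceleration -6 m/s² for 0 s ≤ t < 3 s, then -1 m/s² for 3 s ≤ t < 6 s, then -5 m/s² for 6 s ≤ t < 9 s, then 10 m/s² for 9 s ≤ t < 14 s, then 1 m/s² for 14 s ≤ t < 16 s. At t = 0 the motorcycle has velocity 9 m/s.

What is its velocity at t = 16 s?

25 m/s

Δv equals the area under the a-t graph; then v = v₀ + Δv.
0–3 s: -6 × 3 = -18 m/s
3–6 s: -1 × 3 = -3 m/s
6–9 s: -5 × 3 = -15 m/s
9–14 s: 10 × 5 = 50 m/s
14–16 s: 1 × 2 = 2 m/s
Δv = 16 m/s, so v(16) = 9 + (16) = 25 m/s.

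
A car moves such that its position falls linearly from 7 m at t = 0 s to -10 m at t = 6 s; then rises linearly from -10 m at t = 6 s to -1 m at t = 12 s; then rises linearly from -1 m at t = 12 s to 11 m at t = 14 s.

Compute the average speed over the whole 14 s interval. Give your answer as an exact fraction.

Average speed = (total path length)/(elapsed time); on a piecewise-linear x-t graph the path length is Σ|Δx|.
0–6 s: |Δx| = |-10 − 7| = 17 m
6–12 s: |Δx| = |-1 − -10| = 9 m
12–14 s: |Δx| = |11 − -1| = 12 m
Total path = 38 m; average speed = 38/14 = 19/7 m/s.

19/7 m/s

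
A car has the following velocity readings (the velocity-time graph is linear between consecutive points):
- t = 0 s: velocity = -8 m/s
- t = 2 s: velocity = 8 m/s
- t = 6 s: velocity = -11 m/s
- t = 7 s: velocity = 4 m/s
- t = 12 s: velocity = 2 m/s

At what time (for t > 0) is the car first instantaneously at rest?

v changes sign on 0–2 s (from -8 to 8); the graph is linear there, so v = 0 at t = 0 + (8)·(2 − 0)/(8 − -8) = 1 s.

t = 1 s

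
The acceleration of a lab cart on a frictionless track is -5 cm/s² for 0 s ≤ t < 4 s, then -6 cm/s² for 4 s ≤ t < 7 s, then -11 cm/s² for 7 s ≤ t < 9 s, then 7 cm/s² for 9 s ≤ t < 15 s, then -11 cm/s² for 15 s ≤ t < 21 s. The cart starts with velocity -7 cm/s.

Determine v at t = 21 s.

-91 cm/s

Δv equals the area under the a-t graph; then v = v₀ + Δv.
0–4 s: -5 × 4 = -20 cm/s
4–7 s: -6 × 3 = -18 cm/s
7–9 s: -11 × 2 = -22 cm/s
9–15 s: 7 × 6 = 42 cm/s
15–21 s: -11 × 6 = -66 cm/s
Δv = -84 cm/s, so v(21) = -7 + (-84) = -91 cm/s.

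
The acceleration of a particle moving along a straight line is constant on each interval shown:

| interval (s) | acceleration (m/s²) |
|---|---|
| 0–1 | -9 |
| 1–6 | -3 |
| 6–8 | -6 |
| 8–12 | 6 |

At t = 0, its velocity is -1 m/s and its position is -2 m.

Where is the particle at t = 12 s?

On each constant-a segment, Δv = aΔt and Δx = v₀Δt + ½aΔt²; chain segment to segment.
0–1 s: v starts -1 m/s; Δx = -1·1 + ½·-9·1² = -5.5 m; v ends -10 m/s.
1–6 s: v starts -10 m/s; Δx = -10·5 + ½·-3·5² = -87.5 m; v ends -25 m/s.
6–8 s: v starts -25 m/s; Δx = -25·2 + ½·-6·2² = -62 m; v ends -37 m/s.
8–12 s: v starts -37 m/s; Δx = -37·4 + ½·6·4² = -100 m; v ends -13 m/s.
x(12) = -2 + Σ Δx = -257 m.

-257 m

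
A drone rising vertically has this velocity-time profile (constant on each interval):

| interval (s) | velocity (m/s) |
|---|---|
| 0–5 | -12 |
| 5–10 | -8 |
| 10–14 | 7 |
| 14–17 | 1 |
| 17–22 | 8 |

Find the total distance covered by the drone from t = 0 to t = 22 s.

Distance (not displacement) is the total path length: add the absolute areas under v-t.
0–5 s: |-12| × 5 = 60 m
5–10 s: |-8| × 5 = 40 m
10–14 s: |7| × 4 = 28 m
14–17 s: |1| × 3 = 3 m
17–22 s: |8| × 5 = 40 m
Total distance = 171 m

171 m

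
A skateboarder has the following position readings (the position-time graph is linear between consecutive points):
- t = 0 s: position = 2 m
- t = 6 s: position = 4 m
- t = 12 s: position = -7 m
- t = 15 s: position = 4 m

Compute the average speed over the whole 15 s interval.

Average speed = (total path length)/(elapsed time); on a piecewise-linear x-t graph the path length is Σ|Δx|.
0–6 s: |Δx| = |4 − 2| = 2 m
6–12 s: |Δx| = |-7 − 4| = 11 m
12–15 s: |Δx| = |4 − -7| = 11 m
Total path = 24 m; average speed = 24/15 = 1.6 m/s.

1.6 m/s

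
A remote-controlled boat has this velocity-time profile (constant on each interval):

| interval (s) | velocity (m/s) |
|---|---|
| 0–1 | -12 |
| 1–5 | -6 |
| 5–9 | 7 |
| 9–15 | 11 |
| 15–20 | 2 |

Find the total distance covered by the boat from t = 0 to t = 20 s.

140 m

Distance (not displacement) is the total path length: add the absolute areas under v-t.
0–1 s: |-12| × 1 = 12 m
1–5 s: |-6| × 4 = 24 m
5–9 s: |7| × 4 = 28 m
9–15 s: |11| × 6 = 66 m
15–20 s: |2| × 5 = 10 m
Total distance = 140 m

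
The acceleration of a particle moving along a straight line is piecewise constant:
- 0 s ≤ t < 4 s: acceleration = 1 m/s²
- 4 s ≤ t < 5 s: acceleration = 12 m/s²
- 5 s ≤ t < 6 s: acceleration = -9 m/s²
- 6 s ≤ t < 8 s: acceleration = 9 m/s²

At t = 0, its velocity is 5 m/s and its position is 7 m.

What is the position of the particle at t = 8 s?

108.5 m

On each constant-a segment, Δv = aΔt and Δx = v₀Δt + ½aΔt²; chain segment to segment.
0–4 s: v starts 5 m/s; Δx = 5·4 + ½·1·4² = 28 m; v ends 9 m/s.
4–5 s: v starts 9 m/s; Δx = 9·1 + ½·12·1² = 15 m; v ends 21 m/s.
5–6 s: v starts 21 m/s; Δx = 21·1 + ½·-9·1² = 16.5 m; v ends 12 m/s.
6–8 s: v starts 12 m/s; Δx = 12·2 + ½·9·2² = 42 m; v ends 30 m/s.
x(8) = 7 + Σ Δx = 108.5 m.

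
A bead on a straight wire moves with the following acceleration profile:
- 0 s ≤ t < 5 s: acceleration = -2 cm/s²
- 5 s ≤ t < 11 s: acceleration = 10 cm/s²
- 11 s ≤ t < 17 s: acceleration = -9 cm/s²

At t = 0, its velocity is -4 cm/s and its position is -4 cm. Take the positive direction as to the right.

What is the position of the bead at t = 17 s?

161 cm

On each constant-a segment, Δv = aΔt and Δx = v₀Δt + ½aΔt²; chain segment to segment.
0–5 s: v starts -4 cm/s; Δx = -4·5 + ½·-2·5² = -45 cm; v ends -14 cm/s.
5–11 s: v starts -14 cm/s; Δx = -14·6 + ½·10·6² = 96 cm; v ends 46 cm/s.
11–17 s: v starts 46 cm/s; Δx = 46·6 + ½·-9·6² = 114 cm; v ends -8 cm/s.
x(17) = -4 + Σ Δx = 161 cm.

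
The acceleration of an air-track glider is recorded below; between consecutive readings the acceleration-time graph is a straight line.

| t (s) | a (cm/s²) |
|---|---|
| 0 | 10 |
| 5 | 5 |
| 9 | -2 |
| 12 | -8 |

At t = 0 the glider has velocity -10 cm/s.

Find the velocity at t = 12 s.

18.5 cm/s

Δv equals the area under the a-t graph; then v = v₀ + Δv.
0–5 s: ½(10 + 5)(5) = 37.5 cm/s
5–9 s: ½(5 + -2)(4) = 6 cm/s
9–12 s: ½(-2 + -8)(3) = -15 cm/s
Δv = 28.5 cm/s, so v(12) = -10 + (28.5) = 18.5 cm/s.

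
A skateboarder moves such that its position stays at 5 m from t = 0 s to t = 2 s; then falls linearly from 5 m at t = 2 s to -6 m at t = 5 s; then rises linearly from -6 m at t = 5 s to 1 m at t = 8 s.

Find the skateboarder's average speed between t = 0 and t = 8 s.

Average speed = (total path length)/(elapsed time); on a piecewise-linear x-t graph the path length is Σ|Δx|.
0–2 s: |Δx| = |5 − 5| = 0 m
2–5 s: |Δx| = |-6 − 5| = 11 m
5–8 s: |Δx| = |1 − -6| = 7 m
Total path = 18 m; average speed = 18/8 = 2.25 m/s.

2.25 m/s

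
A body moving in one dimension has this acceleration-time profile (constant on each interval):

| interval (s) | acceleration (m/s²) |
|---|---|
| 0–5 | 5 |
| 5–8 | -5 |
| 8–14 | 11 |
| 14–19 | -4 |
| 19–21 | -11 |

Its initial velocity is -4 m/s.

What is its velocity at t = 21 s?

Δv equals the area under the a-t graph; then v = v₀ + Δv.
0–5 s: 5 × 5 = 25 m/s
5–8 s: -5 × 3 = -15 m/s
8–14 s: 11 × 6 = 66 m/s
14–19 s: -4 × 5 = -20 m/s
19–21 s: -11 × 2 = -22 m/s
Δv = 34 m/s, so v(21) = -4 + (34) = 30 m/s.

30 m/s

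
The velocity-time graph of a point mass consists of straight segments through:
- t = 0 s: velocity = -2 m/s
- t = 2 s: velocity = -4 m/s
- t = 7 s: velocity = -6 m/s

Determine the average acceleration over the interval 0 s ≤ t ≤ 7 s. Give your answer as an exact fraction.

Average acceleration = Δv/Δt = (-6 − -2)/(7 − 0) = -4/7 m/s².

-4/7 m/s²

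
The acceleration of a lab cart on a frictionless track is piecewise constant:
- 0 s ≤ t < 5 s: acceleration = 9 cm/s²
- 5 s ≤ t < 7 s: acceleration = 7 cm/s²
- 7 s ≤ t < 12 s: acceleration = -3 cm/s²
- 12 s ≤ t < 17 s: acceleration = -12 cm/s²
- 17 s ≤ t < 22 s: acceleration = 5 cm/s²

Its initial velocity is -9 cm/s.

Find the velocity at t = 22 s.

0 cm/s

Δv equals the area under the a-t graph; then v = v₀ + Δv.
0–5 s: 9 × 5 = 45 cm/s
5–7 s: 7 × 2 = 14 cm/s
7–12 s: -3 × 5 = -15 cm/s
12–17 s: -12 × 5 = -60 cm/s
17–22 s: 5 × 5 = 25 cm/s
Δv = 9 cm/s, so v(22) = -9 + (9) = 0 cm/s.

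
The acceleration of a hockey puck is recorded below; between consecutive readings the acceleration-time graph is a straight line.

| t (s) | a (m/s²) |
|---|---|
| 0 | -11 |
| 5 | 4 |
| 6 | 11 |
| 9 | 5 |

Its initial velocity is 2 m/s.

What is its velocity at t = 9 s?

Δv equals the area under the a-t graph; then v = v₀ + Δv.
0–5 s: ½(-11 + 4)(5) = -17.5 m/s
5–6 s: ½(4 + 11)(1) = 7.5 m/s
6–9 s: ½(11 + 5)(3) = 24 m/s
Δv = 14 m/s, so v(9) = 2 + (14) = 16 m/s.

16 m/s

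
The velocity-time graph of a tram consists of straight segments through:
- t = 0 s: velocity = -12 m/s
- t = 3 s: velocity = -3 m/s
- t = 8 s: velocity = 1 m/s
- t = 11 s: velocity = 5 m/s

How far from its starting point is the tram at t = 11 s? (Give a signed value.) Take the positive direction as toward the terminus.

-18.5 m

Displacement is the signed area under the v-t curve.
0–3 s: ½(-12 + -3)(3) = -22.5 m
3–8 s: ½(-3 + 1)(5) = -5 m
8–11 s: ½(1 + 5)(3) = 9 m
Net displacement = -18.5 m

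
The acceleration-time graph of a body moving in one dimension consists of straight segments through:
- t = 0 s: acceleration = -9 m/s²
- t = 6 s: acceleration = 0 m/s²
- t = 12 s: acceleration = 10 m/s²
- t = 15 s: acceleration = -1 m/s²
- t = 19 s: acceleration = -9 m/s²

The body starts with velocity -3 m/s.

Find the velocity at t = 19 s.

Δv equals the area under the a-t graph; then v = v₀ + Δv.
0–6 s: ½(-9 + 0)(6) = -27 m/s
6–12 s: ½(0 + 10)(6) = 30 m/s
12–15 s: ½(10 + -1)(3) = 13.5 m/s
15–19 s: ½(-1 + -9)(4) = -20 m/s
Δv = -3.5 m/s, so v(19) = -3 + (-3.5) = -6.5 m/s.

-6.5 m/s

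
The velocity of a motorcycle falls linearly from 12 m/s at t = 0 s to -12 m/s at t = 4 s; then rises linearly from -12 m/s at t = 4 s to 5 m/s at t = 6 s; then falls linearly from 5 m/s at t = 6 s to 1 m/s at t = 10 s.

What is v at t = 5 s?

-3.5 m/s

On 4–6 s the graph is linear from -12 to 5 m/s: v(5) = -12 + (5 − -12)·(5 − 4)/(6 − 4) = -3.5 m/s.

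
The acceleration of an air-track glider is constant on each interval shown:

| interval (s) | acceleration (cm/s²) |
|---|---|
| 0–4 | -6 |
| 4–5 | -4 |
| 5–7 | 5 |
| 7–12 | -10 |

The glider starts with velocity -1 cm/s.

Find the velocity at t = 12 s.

-69 cm/s

Δv equals the area under the a-t graph; then v = v₀ + Δv.
0–4 s: -6 × 4 = -24 cm/s
4–5 s: -4 × 1 = -4 cm/s
5–7 s: 5 × 2 = 10 cm/s
7–12 s: -10 × 5 = -50 cm/s
Δv = -68 cm/s, so v(12) = -1 + (-68) = -69 cm/s.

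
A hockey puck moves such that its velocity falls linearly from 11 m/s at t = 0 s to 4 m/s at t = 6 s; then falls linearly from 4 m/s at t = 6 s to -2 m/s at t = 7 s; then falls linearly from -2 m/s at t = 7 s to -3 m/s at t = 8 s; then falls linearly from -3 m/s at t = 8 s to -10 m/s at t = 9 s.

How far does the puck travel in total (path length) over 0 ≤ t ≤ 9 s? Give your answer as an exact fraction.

Distance (not displacement) is the total path length: add the absolute areas under v-t.
0–6 s: |½(11 + 4)(6)| = 45 m
6–7 s: v = 0 at t = 20/3 s; triangle areas 4/3 + 1/3 = 5/3 m
7–8 s: |½(-2 + -3)(1)| = 2.5 m
8–9 s: |½(-3 + -10)(1)| = 6.5 m
Total distance = 167/3 m

167/3 m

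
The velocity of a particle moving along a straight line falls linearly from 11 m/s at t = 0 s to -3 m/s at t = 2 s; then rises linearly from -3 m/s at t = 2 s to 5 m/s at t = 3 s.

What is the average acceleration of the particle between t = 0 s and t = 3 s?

Average acceleration = Δv/Δt = (5 − 11)/(3 − 0) = -2 m/s².

-2 m/s²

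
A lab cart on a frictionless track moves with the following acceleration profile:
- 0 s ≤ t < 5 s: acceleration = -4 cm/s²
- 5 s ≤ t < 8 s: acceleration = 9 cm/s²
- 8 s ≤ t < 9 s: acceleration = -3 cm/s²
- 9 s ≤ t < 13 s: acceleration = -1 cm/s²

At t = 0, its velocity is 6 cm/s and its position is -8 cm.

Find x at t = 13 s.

14 cm

On each constant-a segment, Δv = aΔt and Δx = v₀Δt + ½aΔt²; chain segment to segment.
0–5 s: v starts 6 cm/s; Δx = 6·5 + ½·-4·5² = -20 cm; v ends -14 cm/s.
5–8 s: v starts -14 cm/s; Δx = -14·3 + ½·9·3² = -1.5 cm; v ends 13 cm/s.
8–9 s: v starts 13 cm/s; Δx = 13·1 + ½·-3·1² = 11.5 cm; v ends 10 cm/s.
9–13 s: v starts 10 cm/s; Δx = 10·4 + ½·-1·4² = 32 cm; v ends 6 cm/s.
x(13) = -8 + Σ Δx = 14 cm.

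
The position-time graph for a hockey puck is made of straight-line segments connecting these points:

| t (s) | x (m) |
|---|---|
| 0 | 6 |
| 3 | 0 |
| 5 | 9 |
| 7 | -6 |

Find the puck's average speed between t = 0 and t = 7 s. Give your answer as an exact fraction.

Average speed = (total path length)/(elapsed time); on a piecewise-linear x-t graph the path length is Σ|Δx|.
0–3 s: |Δx| = |0 − 6| = 6 m
3–5 s: |Δx| = |9 − 0| = 9 m
5–7 s: |Δx| = |-6 − 9| = 15 m
Total path = 30 m; average speed = 30/7 = 30/7 m/s.

30/7 m/s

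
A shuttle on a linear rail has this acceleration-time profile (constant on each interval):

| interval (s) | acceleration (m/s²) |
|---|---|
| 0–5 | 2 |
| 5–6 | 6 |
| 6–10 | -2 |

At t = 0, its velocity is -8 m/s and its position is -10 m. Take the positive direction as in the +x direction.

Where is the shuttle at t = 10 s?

-4 m

On each constant-a segment, Δv = aΔt and Δx = v₀Δt + ½aΔt²; chain segment to segment.
0–5 s: v starts -8 m/s; Δx = -8·5 + ½·2·5² = -15 m; v ends 2 m/s.
5–6 s: v starts 2 m/s; Δx = 2·1 + ½·6·1² = 5 m; v ends 8 m/s.
6–10 s: v starts 8 m/s; Δx = 8·4 + ½·-2·4² = 16 m; v ends 0 m/s.
x(10) = -10 + Σ Δx = -4 m.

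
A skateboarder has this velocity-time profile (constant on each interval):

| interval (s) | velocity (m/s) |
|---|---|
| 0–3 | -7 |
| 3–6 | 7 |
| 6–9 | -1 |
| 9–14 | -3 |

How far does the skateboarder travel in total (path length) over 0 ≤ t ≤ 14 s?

Total distance travelled is ∫|v| dt — sum the magnitudes of each area piece.
0–3 s: |-7| × 3 = 21 m
3–6 s: |7| × 3 = 21 m
6–9 s: |-1| × 3 = 3 m
9–14 s: |-3| × 5 = 15 m
Total distance = 60 m

60 m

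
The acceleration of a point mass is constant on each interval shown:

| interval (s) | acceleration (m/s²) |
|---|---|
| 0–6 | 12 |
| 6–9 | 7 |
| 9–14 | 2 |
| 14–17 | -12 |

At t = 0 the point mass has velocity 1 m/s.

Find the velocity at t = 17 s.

Δv equals the area under the a-t graph; then v = v₀ + Δv.
0–6 s: 12 × 6 = 72 m/s
6–9 s: 7 × 3 = 21 m/s
9–14 s: 2 × 5 = 10 m/s
14–17 s: -12 × 3 = -36 m/s
Δv = 67 m/s, so v(17) = 1 + (67) = 68 m/s.

68 m/s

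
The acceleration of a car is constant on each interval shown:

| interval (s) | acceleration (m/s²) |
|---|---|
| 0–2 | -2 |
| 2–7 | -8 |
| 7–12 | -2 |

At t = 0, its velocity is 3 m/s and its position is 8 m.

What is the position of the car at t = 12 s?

On each constant-a segment, Δv = aΔt and Δx = v₀Δt + ½aΔt²; chain segment to segment.
0–2 s: v starts 3 m/s; Δx = 3·2 + ½·-2·2² = 2 m; v ends -1 m/s.
2–7 s: v starts -1 m/s; Δx = -1·5 + ½·-8·5² = -105 m; v ends -41 m/s.
7–12 s: v starts -41 m/s; Δx = -41·5 + ½·-2·5² = -230 m; v ends -51 m/s.
x(12) = 8 + Σ Δx = -325 m.

-325 m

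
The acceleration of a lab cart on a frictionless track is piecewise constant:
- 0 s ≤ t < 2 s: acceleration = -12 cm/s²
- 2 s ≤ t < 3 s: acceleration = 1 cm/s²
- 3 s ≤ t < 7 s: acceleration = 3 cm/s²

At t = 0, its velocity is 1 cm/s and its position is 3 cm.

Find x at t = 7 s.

On each constant-a segment, Δv = aΔt and Δx = v₀Δt + ½aΔt²; chain segment to segment.
0–2 s: v starts 1 cm/s; Δx = 1·2 + ½·-12·2² = -22 cm; v ends -23 cm/s.
2–3 s: v starts -23 cm/s; Δx = -23·1 + ½·1·1² = -22.5 cm; v ends -22 cm/s.
3–7 s: v starts -22 cm/s; Δx = -22·4 + ½·3·4² = -64 cm; v ends -10 cm/s.
x(7) = 3 + Σ Δx = -105.5 cm.

-105.5 cm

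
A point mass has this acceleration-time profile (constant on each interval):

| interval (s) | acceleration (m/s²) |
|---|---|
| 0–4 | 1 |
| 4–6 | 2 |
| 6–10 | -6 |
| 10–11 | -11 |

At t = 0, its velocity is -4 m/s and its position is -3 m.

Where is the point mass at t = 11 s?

On each constant-a segment, Δv = aΔt and Δx = v₀Δt + ½aΔt²; chain segment to segment.
0–4 s: v starts -4 m/s; Δx = -4·4 + ½·1·4² = -8 m; v ends 0 m/s.
4–6 s: v starts 0 m/s; Δx = 0·2 + ½·2·2² = 4 m; v ends 4 m/s.
6–10 s: v starts 4 m/s; Δx = 4·4 + ½·-6·4² = -32 m; v ends -20 m/s.
10–11 s: v starts -20 m/s; Δx = -20·1 + ½·-11·1² = -25.5 m; v ends -31 m/s.
x(11) = -3 + Σ Δx = -64.5 m.

-64.5 m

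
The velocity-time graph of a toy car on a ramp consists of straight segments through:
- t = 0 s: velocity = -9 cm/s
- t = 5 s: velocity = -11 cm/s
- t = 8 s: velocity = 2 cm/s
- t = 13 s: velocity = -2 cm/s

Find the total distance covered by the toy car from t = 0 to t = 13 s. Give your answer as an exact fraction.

1805/26 cm

Distance (not displacement) is the total path length: add the absolute areas under v-t.
0–5 s: |½(-9 + -11)(5)| = 50 cm
5–8 s: v = 0 at t = 98/13 s; triangle areas 363/26 + 6/13 = 375/26 cm
8–13 s: v = 0 at t = 10.5 s; triangle areas 2.5 + 2.5 = 5 cm
Total distance = 1805/26 cm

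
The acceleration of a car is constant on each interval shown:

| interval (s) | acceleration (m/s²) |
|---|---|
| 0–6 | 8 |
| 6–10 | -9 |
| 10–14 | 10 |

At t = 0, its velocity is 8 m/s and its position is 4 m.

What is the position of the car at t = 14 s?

508 m

On each constant-a segment, Δv = aΔt and Δx = v₀Δt + ½aΔt²; chain segment to segment.
0–6 s: v starts 8 m/s; Δx = 8·6 + ½·8·6² = 192 m; v ends 56 m/s.
6–10 s: v starts 56 m/s; Δx = 56·4 + ½·-9·4² = 152 m; v ends 20 m/s.
10–14 s: v starts 20 m/s; Δx = 20·4 + ½·10·4² = 160 m; v ends 60 m/s.
x(14) = 4 + Σ Δx = 508 m.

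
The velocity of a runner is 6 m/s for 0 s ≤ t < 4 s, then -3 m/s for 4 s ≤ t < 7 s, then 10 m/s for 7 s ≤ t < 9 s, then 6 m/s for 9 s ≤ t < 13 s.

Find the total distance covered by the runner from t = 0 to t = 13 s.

Distance (not displacement) is the total path length: add the absolute areas under v-t.
0–4 s: |6| × 4 = 24 m
4–7 s: |-3| × 3 = 9 m
7–9 s: |10| × 2 = 20 m
9–13 s: |6| × 4 = 24 m
Total distance = 77 m

77 m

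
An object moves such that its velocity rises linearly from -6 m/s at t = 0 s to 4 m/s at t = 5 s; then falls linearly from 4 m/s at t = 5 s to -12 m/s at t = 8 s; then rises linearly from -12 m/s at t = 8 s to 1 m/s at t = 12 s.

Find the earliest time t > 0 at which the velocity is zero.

t = 3 s

v changes sign on 0–5 s (from -6 to 4); the graph is linear there, so v = 0 at t = 0 + (6)·(5 − 0)/(4 − -6) = 3 s.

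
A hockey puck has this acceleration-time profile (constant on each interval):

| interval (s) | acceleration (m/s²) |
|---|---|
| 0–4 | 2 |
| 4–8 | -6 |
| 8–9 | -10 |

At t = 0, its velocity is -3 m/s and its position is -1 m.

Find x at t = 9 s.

On each constant-a segment, Δv = aΔt and Δx = v₀Δt + ½aΔt²; chain segment to segment.
0–4 s: v starts -3 m/s; Δx = -3·4 + ½·2·4² = 4 m; v ends 5 m/s.
4–8 s: v starts 5 m/s; Δx = 5·4 + ½·-6·4² = -28 m; v ends -19 m/s.
8–9 s: v starts -19 m/s; Δx = -19·1 + ½·-10·1² = -24 m; v ends -29 m/s.
x(9) = -1 + Σ Δx = -49 m.

-49 m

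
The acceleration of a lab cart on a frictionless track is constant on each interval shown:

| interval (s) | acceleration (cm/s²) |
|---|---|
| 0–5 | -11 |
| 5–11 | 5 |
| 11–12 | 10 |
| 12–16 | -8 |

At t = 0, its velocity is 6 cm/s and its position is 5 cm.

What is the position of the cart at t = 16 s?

On each constant-a segment, Δv = aΔt and Δx = v₀Δt + ½aΔt²; chain segment to segment.
0–5 s: v starts 6 cm/s; Δx = 6·5 + ½·-11·5² = -107.5 cm; v ends -49 cm/s.
5–11 s: v starts -49 cm/s; Δx = -49·6 + ½·5·6² = -204 cm; v ends -19 cm/s.
11–12 s: v starts -19 cm/s; Δx = -19·1 + ½·10·1² = -14 cm; v ends -9 cm/s.
12–16 s: v starts -9 cm/s; Δx = -9·4 + ½·-8·4² = -100 cm; v ends -41 cm/s.
x(16) = 5 + Σ Δx = -420.5 cm.

-420.5 cm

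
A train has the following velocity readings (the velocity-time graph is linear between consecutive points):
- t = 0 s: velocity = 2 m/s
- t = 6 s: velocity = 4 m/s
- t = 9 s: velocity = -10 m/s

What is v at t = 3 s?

3 m/s

On 0–6 s the graph is linear from 2 to 4 m/s: v(3) = 2 + (4 − 2)·(3 − 0)/(6 − 0) = 3 m/s.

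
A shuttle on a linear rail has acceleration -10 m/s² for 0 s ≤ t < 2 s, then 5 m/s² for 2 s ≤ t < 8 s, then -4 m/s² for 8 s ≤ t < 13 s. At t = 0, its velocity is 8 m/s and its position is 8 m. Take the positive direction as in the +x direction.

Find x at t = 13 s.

On each constant-a segment, Δv = aΔt and Δx = v₀Δt + ½aΔt²; chain segment to segment.
0–2 s: v starts 8 m/s; Δx = 8·2 + ½·-10·2² = -4 m; v ends -12 m/s.
2–8 s: v starts -12 m/s; Δx = -12·6 + ½·5·6² = 18 m; v ends 18 m/s.
8–13 s: v starts 18 m/s; Δx = 18·5 + ½·-4·5² = 40 m; v ends -2 m/s.
x(13) = 8 + Σ Δx = 62 m.

62 m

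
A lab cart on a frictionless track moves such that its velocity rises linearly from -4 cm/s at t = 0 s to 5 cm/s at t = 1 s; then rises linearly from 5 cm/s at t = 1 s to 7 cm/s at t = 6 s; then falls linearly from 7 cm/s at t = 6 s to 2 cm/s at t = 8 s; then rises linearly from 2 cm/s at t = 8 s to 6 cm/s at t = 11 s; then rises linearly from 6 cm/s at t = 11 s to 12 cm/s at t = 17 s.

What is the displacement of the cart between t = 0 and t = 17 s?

105.5 cm

Net displacement equals the area under the velocity-time graph (areas below the axis count negative).
0–1 s: ½(-4 + 5)(1) = 0.5 cm
1–6 s: ½(5 + 7)(5) = 30 cm
6–8 s: ½(7 + 2)(2) = 9 cm
8–11 s: ½(2 + 6)(3) = 12 cm
11–17 s: ½(6 + 12)(6) = 54 cm
Net displacement = 105.5 cm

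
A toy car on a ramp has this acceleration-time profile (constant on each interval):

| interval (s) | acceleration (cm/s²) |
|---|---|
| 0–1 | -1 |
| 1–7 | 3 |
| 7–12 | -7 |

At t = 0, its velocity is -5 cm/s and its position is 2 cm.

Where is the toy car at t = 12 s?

-13 cm

On each constant-a segment, Δv = aΔt and Δx = v₀Δt + ½aΔt²; chain segment to segment.
0–1 s: v starts -5 cm/s; Δx = -5·1 + ½·-1·1² = -5.5 cm; v ends -6 cm/s.
1–7 s: v starts -6 cm/s; Δx = -6·6 + ½·3·6² = 18 cm; v ends 12 cm/s.
7–12 s: v starts 12 cm/s; Δx = 12·5 + ½·-7·5² = -27.5 cm; v ends -23 cm/s.
x(12) = 2 + Σ Δx = -13 cm.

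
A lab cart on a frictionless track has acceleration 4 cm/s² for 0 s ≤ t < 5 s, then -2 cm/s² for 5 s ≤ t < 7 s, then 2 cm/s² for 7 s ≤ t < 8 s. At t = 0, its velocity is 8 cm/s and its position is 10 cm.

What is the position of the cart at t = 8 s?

177 cm

On each constant-a segment, Δv = aΔt and Δx = v₀Δt + ½aΔt²; chain segment to segment.
0–5 s: v starts 8 cm/s; Δx = 8·5 + ½·4·5² = 90 cm; v ends 28 cm/s.
5–7 s: v starts 28 cm/s; Δx = 28·2 + ½·-2·2² = 52 cm; v ends 24 cm/s.
7–8 s: v starts 24 cm/s; Δx = 24·1 + ½·2·1² = 25 cm; v ends 26 cm/s.
x(8) = 10 + Σ Δx = 177 cm.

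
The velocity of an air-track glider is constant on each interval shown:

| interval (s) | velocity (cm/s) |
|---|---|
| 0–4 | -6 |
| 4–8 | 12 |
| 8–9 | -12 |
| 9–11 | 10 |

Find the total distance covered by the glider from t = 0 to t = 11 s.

104 cm

Total distance travelled is ∫|v| dt — sum the magnitudes of each area piece.
0–4 s: |-6| × 4 = 24 cm
4–8 s: |12| × 4 = 48 cm
8–9 s: |-12| × 1 = 12 cm
9–11 s: |10| × 2 = 20 cm
Total distance = 104 cm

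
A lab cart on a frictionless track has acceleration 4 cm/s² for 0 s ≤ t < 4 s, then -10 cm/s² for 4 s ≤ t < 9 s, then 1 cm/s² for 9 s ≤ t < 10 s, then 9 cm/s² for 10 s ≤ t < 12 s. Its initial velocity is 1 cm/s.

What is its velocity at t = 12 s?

Δv equals the area under the a-t graph; then v = v₀ + Δv.
0–4 s: 4 × 4 = 16 cm/s
4–9 s: -10 × 5 = -50 cm/s
9–10 s: 1 × 1 = 1 cm/s
10–12 s: 9 × 2 = 18 cm/s
Δv = -15 cm/s, so v(12) = 1 + (-15) = -14 cm/s.

-14 cm/s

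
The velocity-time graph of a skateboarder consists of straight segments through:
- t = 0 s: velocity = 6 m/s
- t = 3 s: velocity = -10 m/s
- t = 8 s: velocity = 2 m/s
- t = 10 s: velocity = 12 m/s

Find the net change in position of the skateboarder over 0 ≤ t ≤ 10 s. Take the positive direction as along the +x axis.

-12 m

Displacement is the signed area under the v-t curve.
0–3 s: ½(6 + -10)(3) = -6 m
3–8 s: ½(-10 + 2)(5) = -20 m
8–10 s: ½(2 + 12)(2) = 14 m
Net displacement = -12 m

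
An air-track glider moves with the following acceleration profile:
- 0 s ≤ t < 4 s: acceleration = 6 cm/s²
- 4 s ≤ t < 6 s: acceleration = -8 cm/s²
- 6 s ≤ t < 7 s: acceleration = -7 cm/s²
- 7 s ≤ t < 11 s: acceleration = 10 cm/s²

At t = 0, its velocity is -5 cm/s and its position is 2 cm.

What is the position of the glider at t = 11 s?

115.5 cm

On each constant-a segment, Δv = aΔt and Δx = v₀Δt + ½aΔt²; chain segment to segment.
0–4 s: v starts -5 cm/s; Δx = -5·4 + ½·6·4² = 28 cm; v ends 19 cm/s.
4–6 s: v starts 19 cm/s; Δx = 19·2 + ½·-8·2² = 22 cm; v ends 3 cm/s.
6–7 s: v starts 3 cm/s; Δx = 3·1 + ½·-7·1² = -0.5 cm; v ends -4 cm/s.
7–11 s: v starts -4 cm/s; Δx = -4·4 + ½·10·4² = 64 cm; v ends 36 cm/s.
x(11) = 2 + Σ Δx = 115.5 cm.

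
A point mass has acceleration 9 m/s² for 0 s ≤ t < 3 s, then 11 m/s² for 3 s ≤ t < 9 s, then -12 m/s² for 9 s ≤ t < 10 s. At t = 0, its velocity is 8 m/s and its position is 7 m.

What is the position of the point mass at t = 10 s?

574.5 m

On each constant-a segment, Δv = aΔt and Δx = v₀Δt + ½aΔt²; chain segment to segment.
0–3 s: v starts 8 m/s; Δx = 8·3 + ½·9·3² = 64.5 m; v ends 35 m/s.
3–9 s: v starts 35 m/s; Δx = 35·6 + ½·11·6² = 408 m; v ends 101 m/s.
9–10 s: v starts 101 m/s; Δx = 101·1 + ½·-12·1² = 95 m; v ends 89 m/s.
x(10) = 7 + Σ Δx = 574.5 m.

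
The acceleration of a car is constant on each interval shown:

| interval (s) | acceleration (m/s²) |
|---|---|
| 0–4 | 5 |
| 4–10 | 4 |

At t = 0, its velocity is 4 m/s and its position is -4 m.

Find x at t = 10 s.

268 m

On each constant-a segment, Δv = aΔt and Δx = v₀Δt + ½aΔt²; chain segment to segment.
0–4 s: v starts 4 m/s; Δx = 4·4 + ½·5·4² = 56 m; v ends 24 m/s.
4–10 s: v starts 24 m/s; Δx = 24·6 + ½·4·6² = 216 m; v ends 48 m/s.
x(10) = -4 + Σ Δx = 268 m.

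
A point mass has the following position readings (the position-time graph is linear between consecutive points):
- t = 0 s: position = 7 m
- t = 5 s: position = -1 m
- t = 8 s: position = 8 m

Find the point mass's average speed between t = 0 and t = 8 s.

Average speed = (total path length)/(elapsed time); on a piecewise-linear x-t graph the path length is Σ|Δx|.
0–5 s: |Δx| = |-1 − 7| = 8 m
5–8 s: |Δx| = |8 − -1| = 9 m
Total path = 17 m; average speed = 17/8 = 2.125 m/s.

2.125 m/s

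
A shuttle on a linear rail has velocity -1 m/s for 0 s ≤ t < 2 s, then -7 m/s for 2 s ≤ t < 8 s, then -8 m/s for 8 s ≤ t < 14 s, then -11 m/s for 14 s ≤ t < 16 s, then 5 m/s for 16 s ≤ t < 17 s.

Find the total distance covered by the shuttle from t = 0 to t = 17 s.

119 m

Distance (not displacement) is the total path length: add the absolute areas under v-t.
0–2 s: |-1| × 2 = 2 m
2–8 s: |-7| × 6 = 42 m
8–14 s: |-8| × 6 = 48 m
14–16 s: |-11| × 2 = 22 m
16–17 s: |5| × 1 = 5 m
Total distance = 119 m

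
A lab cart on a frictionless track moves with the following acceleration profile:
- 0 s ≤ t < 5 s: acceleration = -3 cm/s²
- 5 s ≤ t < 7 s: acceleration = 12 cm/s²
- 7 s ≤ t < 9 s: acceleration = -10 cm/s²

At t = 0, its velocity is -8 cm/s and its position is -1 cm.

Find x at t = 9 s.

On each constant-a segment, Δv = aΔt and Δx = v₀Δt + ½aΔt²; chain segment to segment.
0–5 s: v starts -8 cm/s; Δx = -8·5 + ½·-3·5² = -77.5 cm; v ends -23 cm/s.
5–7 s: v starts -23 cm/s; Δx = -23·2 + ½·12·2² = -22 cm; v ends 1 cm/s.
7–9 s: v starts 1 cm/s; Δx = 1·2 + ½·-10·2² = -18 cm; v ends -19 cm/s.
x(9) = -1 + Σ Δx = -118.5 cm.

-118.5 cm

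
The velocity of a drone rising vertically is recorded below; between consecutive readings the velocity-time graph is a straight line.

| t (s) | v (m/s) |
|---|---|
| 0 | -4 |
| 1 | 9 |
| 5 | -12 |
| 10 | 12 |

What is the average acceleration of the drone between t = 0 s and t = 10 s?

Average acceleration = Δv/Δt = (12 − -4)/(10 − 0) = 1.6 m/s².

1.6 m/s²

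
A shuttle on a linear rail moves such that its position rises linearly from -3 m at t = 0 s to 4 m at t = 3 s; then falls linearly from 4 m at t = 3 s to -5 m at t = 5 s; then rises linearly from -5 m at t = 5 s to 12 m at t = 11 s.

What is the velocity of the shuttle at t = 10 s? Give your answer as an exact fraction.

Velocity is the slope of the x-t graph on 5–11 s: (12 − -5)/(11 − 5) = 17/6 m/s.

17/6 m/s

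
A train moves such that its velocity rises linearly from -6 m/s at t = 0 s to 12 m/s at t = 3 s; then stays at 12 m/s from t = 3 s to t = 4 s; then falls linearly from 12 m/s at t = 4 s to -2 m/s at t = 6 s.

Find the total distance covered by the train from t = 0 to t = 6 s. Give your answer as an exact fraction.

263/7 m

Distance (not displacement) is the total path length: add the absolute areas under v-t.
0–3 s: v = 0 at t = 1 s; triangle areas 3 + 12 = 15 m
3–4 s: |12| × 1 = 12 m
4–6 s: v = 0 at t = 40/7 s; triangle areas 72/7 + 2/7 = 74/7 m
Total distance = 263/7 m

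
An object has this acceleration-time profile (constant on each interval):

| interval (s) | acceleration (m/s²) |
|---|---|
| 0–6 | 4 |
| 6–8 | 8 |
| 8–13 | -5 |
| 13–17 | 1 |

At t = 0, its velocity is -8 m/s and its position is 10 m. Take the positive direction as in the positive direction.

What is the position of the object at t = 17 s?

215.5 m

On each constant-a segment, Δv = aΔt and Δx = v₀Δt + ½aΔt²; chain segment to segment.
0–6 s: v starts -8 m/s; Δx = -8·6 + ½·4·6² = 24 m; v ends 16 m/s.
6–8 s: v starts 16 m/s; Δx = 16·2 + ½·8·2² = 48 m; v ends 32 m/s.
8–13 s: v starts 32 m/s; Δx = 32·5 + ½·-5·5² = 97.5 m; v ends 7 m/s.
13–17 s: v starts 7 m/s; Δx = 7·4 + ½·1·4² = 36 m; v ends 11 m/s.
x(17) = 10 + Σ Δx = 215.5 m.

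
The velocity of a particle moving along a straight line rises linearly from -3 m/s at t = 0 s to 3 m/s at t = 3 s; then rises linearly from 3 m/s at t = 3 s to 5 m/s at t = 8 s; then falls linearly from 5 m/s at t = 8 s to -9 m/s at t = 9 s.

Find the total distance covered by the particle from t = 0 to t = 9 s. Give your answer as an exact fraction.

198/7 m

Total distance travelled is ∫|v| dt — sum the magnitudes of each area piece.
0–3 s: v = 0 at t = 1.5 s; triangle areas 2.25 + 2.25 = 4.5 m
3–8 s: |½(3 + 5)(5)| = 20 m
8–9 s: v = 0 at t = 117/14 s; triangle areas 25/28 + 81/28 = 53/14 m
Total distance = 198/7 m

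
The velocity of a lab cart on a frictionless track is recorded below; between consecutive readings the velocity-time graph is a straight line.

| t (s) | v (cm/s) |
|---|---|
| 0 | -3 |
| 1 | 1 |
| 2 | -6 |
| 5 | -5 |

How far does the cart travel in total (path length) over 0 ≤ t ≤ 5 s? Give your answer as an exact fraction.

571/28 cm

Distance (not displacement) is the total path length: add the absolute areas under v-t.
0–1 s: v = 0 at t = 0.75 s; triangle areas 1.125 + 0.125 = 1.25 cm
1–2 s: v = 0 at t = 8/7 s; triangle areas 1/14 + 18/7 = 37/14 cm
2–5 s: |½(-6 + -5)(3)| = 16.5 cm
Total distance = 571/28 cm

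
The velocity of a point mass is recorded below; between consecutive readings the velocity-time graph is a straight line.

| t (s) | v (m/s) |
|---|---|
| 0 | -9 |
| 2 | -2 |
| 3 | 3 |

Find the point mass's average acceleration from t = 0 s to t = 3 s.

4 m/s²

Average acceleration = Δv/Δt = (3 − -9)/(3 − 0) = 4 m/s².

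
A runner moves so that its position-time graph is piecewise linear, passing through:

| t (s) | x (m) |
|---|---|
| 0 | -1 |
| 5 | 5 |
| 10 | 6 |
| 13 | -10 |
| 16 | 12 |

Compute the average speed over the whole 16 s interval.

2.8125 m/s

Average speed = (total path length)/(elapsed time); on a piecewise-linear x-t graph the path length is Σ|Δx|.
0–5 s: |Δx| = |5 − -1| = 6 m
5–10 s: |Δx| = |6 − 5| = 1 m
10–13 s: |Δx| = |-10 − 6| = 16 m
13–16 s: |Δx| = |12 − -10| = 22 m
Total path = 45 m; average speed = 45/16 = 2.8125 m/s.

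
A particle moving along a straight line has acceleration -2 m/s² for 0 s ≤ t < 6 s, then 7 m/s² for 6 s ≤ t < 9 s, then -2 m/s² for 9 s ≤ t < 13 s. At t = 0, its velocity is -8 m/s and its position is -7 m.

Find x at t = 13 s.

On each constant-a segment, Δv = aΔt and Δx = v₀Δt + ½aΔt²; chain segment to segment.
0–6 s: v starts -8 m/s; Δx = -8·6 + ½·-2·6² = -84 m; v ends -20 m/s.
6–9 s: v starts -20 m/s; Δx = -20·3 + ½·7·3² = -28.5 m; v ends 1 m/s.
9–13 s: v starts 1 m/s; Δx = 1·4 + ½·-2·4² = -12 m; v ends -7 m/s.
x(13) = -7 + Σ Δx = -131.5 m.

-131.5 m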